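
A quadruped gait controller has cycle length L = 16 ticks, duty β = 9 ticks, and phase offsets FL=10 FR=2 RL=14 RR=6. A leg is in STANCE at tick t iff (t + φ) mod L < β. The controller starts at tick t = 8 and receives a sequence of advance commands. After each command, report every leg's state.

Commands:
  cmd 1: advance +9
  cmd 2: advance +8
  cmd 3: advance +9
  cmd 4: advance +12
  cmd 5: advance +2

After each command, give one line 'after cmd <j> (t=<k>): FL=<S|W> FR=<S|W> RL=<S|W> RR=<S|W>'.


start t=8: FL=S FR=W RL=S RR=W
cmd 1: advance +9 → t=17, phase=(11,3,15,7) → FL=W FR=S RL=W RR=S
cmd 2: advance +8 → t=25, phase=(3,11,7,15) → FL=S FR=W RL=S RR=W
cmd 3: advance +9 → t=34, phase=(12,4,0,8) → FL=W FR=S RL=S RR=S
cmd 4: advance +12 → t=46, phase=(8,0,12,4) → FL=S FR=S RL=W RR=S
cmd 5: advance +2 → t=48, phase=(10,2,14,6) → FL=W FR=S RL=W RR=S

after cmd 1 (t=17): FL=W FR=S RL=W RR=S
after cmd 2 (t=25): FL=S FR=W RL=S RR=W
after cmd 3 (t=34): FL=W FR=S RL=S RR=S
after cmd 4 (t=46): FL=S FR=S RL=W RR=S
after cmd 5 (t=48): FL=W FR=S RL=W RR=S


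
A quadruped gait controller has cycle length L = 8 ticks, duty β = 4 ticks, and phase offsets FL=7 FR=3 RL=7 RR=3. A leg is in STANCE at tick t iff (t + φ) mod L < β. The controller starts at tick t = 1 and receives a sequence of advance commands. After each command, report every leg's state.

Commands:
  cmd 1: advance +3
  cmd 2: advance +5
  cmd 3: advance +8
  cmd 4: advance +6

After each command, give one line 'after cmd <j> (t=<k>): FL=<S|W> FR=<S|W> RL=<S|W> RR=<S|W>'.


after cmd 1 (t=4): FL=S FR=W RL=S RR=W
after cmd 2 (t=9): FL=S FR=W RL=S RR=W
after cmd 3 (t=17): FL=S FR=W RL=S RR=W
after cmd 4 (t=23): FL=W FR=S RL=W RR=S

start t=1: FL=S FR=W RL=S RR=W
cmd 1: advance +3 → t=4, phase=(3,7,3,7) → FL=S FR=W RL=S RR=W
cmd 2: advance +5 → t=9, phase=(0,4,0,4) → FL=S FR=W RL=S RR=W
cmd 3: advance +8 → t=17, phase=(0,4,0,4) → FL=S FR=W RL=S RR=W
cmd 4: advance +6 → t=23, phase=(6,2,6,2) → FL=W FR=S RL=W RR=S


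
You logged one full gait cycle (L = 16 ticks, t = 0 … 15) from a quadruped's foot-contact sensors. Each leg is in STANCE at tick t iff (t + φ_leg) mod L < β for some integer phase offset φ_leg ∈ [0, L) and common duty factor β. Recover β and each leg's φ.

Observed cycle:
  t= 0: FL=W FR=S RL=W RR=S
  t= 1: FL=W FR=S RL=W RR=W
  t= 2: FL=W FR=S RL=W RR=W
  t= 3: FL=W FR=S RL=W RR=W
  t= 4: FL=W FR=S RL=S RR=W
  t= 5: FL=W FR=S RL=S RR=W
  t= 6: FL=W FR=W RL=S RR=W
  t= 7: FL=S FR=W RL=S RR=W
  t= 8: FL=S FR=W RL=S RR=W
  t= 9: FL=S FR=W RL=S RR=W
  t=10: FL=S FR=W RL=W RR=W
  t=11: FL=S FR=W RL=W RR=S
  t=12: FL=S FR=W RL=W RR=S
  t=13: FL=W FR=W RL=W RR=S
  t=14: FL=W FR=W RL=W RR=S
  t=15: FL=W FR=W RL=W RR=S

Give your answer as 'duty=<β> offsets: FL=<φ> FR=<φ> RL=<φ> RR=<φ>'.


duty β = stance ticks per leg = 6
FL: stance ticks = 6; W→S at t=7 → φ=9
FR: stance ticks = 6; W→S at t=0 → φ=0
RL: stance ticks = 6; W→S at t=4 → φ=12
RR: stance ticks = 6; W→S at t=11 → φ=5

duty=6 offsets: FL=9 FR=0 RL=12 RR=5


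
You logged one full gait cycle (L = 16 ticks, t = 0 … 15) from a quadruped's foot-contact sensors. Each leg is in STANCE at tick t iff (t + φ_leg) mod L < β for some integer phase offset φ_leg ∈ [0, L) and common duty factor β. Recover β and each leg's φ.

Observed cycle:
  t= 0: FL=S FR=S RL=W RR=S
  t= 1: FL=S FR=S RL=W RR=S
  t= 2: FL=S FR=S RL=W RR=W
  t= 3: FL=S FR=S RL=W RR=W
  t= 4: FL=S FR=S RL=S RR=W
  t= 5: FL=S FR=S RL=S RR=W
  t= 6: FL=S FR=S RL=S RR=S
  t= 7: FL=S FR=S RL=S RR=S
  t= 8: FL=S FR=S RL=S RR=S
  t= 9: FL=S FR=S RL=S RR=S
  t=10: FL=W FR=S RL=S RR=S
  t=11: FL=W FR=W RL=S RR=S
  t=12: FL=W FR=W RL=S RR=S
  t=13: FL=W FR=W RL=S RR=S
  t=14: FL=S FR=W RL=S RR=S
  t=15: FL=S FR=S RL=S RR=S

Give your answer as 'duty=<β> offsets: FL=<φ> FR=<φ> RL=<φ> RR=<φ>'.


duty=12 offsets: FL=2 FR=1 RL=12 RR=10

duty β = stance ticks per leg = 12
FL: stance ticks = 12; W→S at t=14 → φ=2
FR: stance ticks = 12; W→S at t=15 → φ=1
RL: stance ticks = 12; W→S at t=4 → φ=12
RR: stance ticks = 12; W→S at t=6 → φ=10


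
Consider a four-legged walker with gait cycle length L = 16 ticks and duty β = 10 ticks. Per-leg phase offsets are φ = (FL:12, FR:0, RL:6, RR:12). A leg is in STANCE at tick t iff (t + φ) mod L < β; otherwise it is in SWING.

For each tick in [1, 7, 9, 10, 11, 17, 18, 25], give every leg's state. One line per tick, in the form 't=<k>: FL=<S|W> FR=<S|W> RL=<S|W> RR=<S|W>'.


t=1: FL=W FR=S RL=S RR=W
t=7: FL=S FR=S RL=W RR=S
t=9: FL=S FR=S RL=W RR=S
t=10: FL=S FR=W RL=S RR=S
t=11: FL=S FR=W RL=S RR=S
t=17: FL=W FR=S RL=S RR=W
t=18: FL=W FR=S RL=S RR=W
t=25: FL=S FR=S RL=W RR=S

t=1: phase=(13,1,7,13) vs β=10 → FL=W FR=S RL=S RR=W
t=7: phase=(3,7,13,3) vs β=10 → FL=S FR=S RL=W RR=S
t=9: phase=(5,9,15,5) vs β=10 → FL=S FR=S RL=W RR=S
t=10: phase=(6,10,0,6) vs β=10 → FL=S FR=W RL=S RR=S
t=11: phase=(7,11,1,7) vs β=10 → FL=S FR=W RL=S RR=S
t=17: phase=(13,1,7,13) vs β=10 → FL=W FR=S RL=S RR=W
t=18: phase=(14,2,8,14) vs β=10 → FL=W FR=S RL=S RR=W
t=25: phase=(5,9,15,5) vs β=10 → FL=S FR=S RL=W RR=S


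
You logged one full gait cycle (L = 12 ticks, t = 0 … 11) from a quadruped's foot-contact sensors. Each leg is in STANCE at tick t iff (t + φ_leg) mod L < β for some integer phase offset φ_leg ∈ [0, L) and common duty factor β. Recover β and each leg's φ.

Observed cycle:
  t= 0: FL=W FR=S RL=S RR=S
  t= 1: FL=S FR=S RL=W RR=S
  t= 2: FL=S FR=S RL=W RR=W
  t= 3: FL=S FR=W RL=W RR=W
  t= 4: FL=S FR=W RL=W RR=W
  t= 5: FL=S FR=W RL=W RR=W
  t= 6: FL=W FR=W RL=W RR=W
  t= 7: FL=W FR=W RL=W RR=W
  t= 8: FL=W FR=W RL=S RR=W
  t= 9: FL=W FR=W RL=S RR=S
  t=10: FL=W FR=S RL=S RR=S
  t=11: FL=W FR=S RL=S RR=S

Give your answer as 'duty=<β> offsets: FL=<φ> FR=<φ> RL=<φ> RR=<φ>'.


duty=5 offsets: FL=11 FR=2 RL=4 RR=3

duty β = stance ticks per leg = 5
FL: stance ticks = 5; W→S at t=1 → φ=11
FR: stance ticks = 5; W→S at t=10 → φ=2
RL: stance ticks = 5; W→S at t=8 → φ=4
RR: stance ticks = 5; W→S at t=9 → φ=3


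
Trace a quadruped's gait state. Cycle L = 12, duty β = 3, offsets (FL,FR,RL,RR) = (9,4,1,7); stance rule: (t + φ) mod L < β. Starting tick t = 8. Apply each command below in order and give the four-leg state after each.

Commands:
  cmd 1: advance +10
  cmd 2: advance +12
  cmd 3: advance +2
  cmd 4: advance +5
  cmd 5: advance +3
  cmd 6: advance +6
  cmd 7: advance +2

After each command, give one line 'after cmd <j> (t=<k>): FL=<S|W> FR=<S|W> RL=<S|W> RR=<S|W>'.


start t=8: FL=W FR=S RL=W RR=W
cmd 1: advance +10 → t=18, phase=(3,10,7,1) → FL=W FR=W RL=W RR=S
cmd 2: advance +12 → t=30, phase=(3,10,7,1) → FL=W FR=W RL=W RR=S
cmd 3: advance +2 → t=32, phase=(5,0,9,3) → FL=W FR=S RL=W RR=W
cmd 4: advance +5 → t=37, phase=(10,5,2,8) → FL=W FR=W RL=S RR=W
cmd 5: advance +3 → t=40, phase=(1,8,5,11) → FL=S FR=W RL=W RR=W
cmd 6: advance +6 → t=46, phase=(7,2,11,5) → FL=W FR=S RL=W RR=W
cmd 7: advance +2 → t=48, phase=(9,4,1,7) → FL=W FR=W RL=S RR=W

after cmd 1 (t=18): FL=W FR=W RL=W RR=S
after cmd 2 (t=30): FL=W FR=W RL=W RR=S
after cmd 3 (t=32): FL=W FR=S RL=W RR=W
after cmd 4 (t=37): FL=W FR=W RL=S RR=W
after cmd 5 (t=40): FL=S FR=W RL=W RR=W
after cmd 6 (t=46): FL=W FR=S RL=W RR=W
after cmd 7 (t=48): FL=W FR=W RL=S RR=W


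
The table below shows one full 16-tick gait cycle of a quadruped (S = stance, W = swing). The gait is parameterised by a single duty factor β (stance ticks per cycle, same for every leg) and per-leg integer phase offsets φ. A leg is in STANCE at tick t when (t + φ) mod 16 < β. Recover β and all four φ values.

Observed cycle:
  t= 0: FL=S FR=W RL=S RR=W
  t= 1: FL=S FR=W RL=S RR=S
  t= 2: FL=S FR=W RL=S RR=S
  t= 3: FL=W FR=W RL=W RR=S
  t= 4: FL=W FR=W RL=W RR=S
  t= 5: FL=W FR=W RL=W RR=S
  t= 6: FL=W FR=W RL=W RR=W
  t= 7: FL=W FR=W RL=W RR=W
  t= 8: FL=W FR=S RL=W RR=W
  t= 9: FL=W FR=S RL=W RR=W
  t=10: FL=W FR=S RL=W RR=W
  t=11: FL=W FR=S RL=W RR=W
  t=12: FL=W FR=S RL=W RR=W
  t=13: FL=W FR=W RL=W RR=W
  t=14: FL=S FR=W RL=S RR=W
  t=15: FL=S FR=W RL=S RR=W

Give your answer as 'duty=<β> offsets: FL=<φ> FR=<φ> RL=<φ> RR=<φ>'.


duty β = stance ticks per leg = 5
FL: stance ticks = 5; W→S at t=14 → φ=2
FR: stance ticks = 5; W→S at t=8 → φ=8
RL: stance ticks = 5; W→S at t=14 → φ=2
RR: stance ticks = 5; W→S at t=1 → φ=15

duty=5 offsets: FL=2 FR=8 RL=2 RR=15


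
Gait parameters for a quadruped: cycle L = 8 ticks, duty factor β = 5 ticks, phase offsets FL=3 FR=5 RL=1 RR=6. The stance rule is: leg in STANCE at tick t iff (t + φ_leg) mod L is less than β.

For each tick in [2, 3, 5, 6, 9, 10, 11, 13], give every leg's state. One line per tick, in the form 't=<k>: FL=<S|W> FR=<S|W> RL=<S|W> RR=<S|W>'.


t=2: phase=(5,7,3,0) vs β=5 → FL=W FR=W RL=S RR=S
t=3: phase=(6,0,4,1) vs β=5 → FL=W FR=S RL=S RR=S
t=5: phase=(0,2,6,3) vs β=5 → FL=S FR=S RL=W RR=S
t=6: phase=(1,3,7,4) vs β=5 → FL=S FR=S RL=W RR=S
t=9: phase=(4,6,2,7) vs β=5 → FL=S FR=W RL=S RR=W
t=10: phase=(5,7,3,0) vs β=5 → FL=W FR=W RL=S RR=S
t=11: phase=(6,0,4,1) vs β=5 → FL=W FR=S RL=S RR=S
t=13: phase=(0,2,6,3) vs β=5 → FL=S FR=S RL=W RR=S

t=2: FL=W FR=W RL=S RR=S
t=3: FL=W FR=S RL=S RR=S
t=5: FL=S FR=S RL=W RR=S
t=6: FL=S FR=S RL=W RR=S
t=9: FL=S FR=W RL=S RR=W
t=10: FL=W FR=W RL=S RR=S
t=11: FL=W FR=S RL=S RR=S
t=13: FL=S FR=S RL=W RR=S


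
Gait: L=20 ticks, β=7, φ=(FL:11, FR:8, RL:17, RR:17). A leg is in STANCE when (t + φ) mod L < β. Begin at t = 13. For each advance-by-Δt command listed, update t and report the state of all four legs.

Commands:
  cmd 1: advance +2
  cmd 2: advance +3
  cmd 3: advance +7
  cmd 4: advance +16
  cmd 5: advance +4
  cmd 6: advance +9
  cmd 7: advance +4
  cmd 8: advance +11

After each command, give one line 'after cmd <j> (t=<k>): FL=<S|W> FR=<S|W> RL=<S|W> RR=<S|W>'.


start t=13: FL=S FR=S RL=W RR=W
cmd 1: advance +2 → t=15, phase=(6,3,12,12) → FL=S FR=S RL=W RR=W
cmd 2: advance +3 → t=18, phase=(9,6,15,15) → FL=W FR=S RL=W RR=W
cmd 3: advance +7 → t=25, phase=(16,13,2,2) → FL=W FR=W RL=S RR=S
cmd 4: advance +16 → t=41, phase=(12,9,18,18) → FL=W FR=W RL=W RR=W
cmd 5: advance +4 → t=45, phase=(16,13,2,2) → FL=W FR=W RL=S RR=S
cmd 6: advance +9 → t=54, phase=(5,2,11,11) → FL=S FR=S RL=W RR=W
cmd 7: advance +4 → t=58, phase=(9,6,15,15) → FL=W FR=S RL=W RR=W
cmd 8: advance +11 → t=69, phase=(0,17,6,6) → FL=S FR=W RL=S RR=S

after cmd 1 (t=15): FL=S FR=S RL=W RR=W
after cmd 2 (t=18): FL=W FR=S RL=W RR=W
after cmd 3 (t=25): FL=W FR=W RL=S RR=S
after cmd 4 (t=41): FL=W FR=W RL=W RR=W
after cmd 5 (t=45): FL=W FR=W RL=S RR=S
after cmd 6 (t=54): FL=S FR=S RL=W RR=W
after cmd 7 (t=58): FL=W FR=S RL=W RR=W
after cmd 8 (t=69): FL=S FR=W RL=S RR=S


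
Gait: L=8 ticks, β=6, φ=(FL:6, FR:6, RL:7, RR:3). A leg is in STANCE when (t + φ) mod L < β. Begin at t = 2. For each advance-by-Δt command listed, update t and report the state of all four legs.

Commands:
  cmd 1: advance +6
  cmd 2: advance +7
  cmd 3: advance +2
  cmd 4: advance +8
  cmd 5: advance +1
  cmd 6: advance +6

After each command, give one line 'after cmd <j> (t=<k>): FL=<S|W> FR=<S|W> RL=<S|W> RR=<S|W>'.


start t=2: FL=S FR=S RL=S RR=S
cmd 1: advance +6 → t=8, phase=(6,6,7,3) → FL=W FR=W RL=W RR=S
cmd 2: advance +7 → t=15, phase=(5,5,6,2) → FL=S FR=S RL=W RR=S
cmd 3: advance +2 → t=17, phase=(7,7,0,4) → FL=W FR=W RL=S RR=S
cmd 4: advance +8 → t=25, phase=(7,7,0,4) → FL=W FR=W RL=S RR=S
cmd 5: advance +1 → t=26, phase=(0,0,1,5) → FL=S FR=S RL=S RR=S
cmd 6: advance +6 → t=32, phase=(6,6,7,3) → FL=W FR=W RL=W RR=S

after cmd 1 (t=8): FL=W FR=W RL=W RR=S
after cmd 2 (t=15): FL=S FR=S RL=W RR=S
after cmd 3 (t=17): FL=W FR=W RL=S RR=S
after cmd 4 (t=25): FL=W FR=W RL=S RR=S
after cmd 5 (t=26): FL=S FR=S RL=S RR=S
after cmd 6 (t=32): FL=W FR=W RL=W RR=S


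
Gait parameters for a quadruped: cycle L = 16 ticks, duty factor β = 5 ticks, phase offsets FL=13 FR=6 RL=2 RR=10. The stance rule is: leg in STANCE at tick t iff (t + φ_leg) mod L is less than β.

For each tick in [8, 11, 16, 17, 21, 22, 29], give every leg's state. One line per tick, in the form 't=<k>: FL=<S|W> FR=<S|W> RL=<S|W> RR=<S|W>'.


t=8: FL=W FR=W RL=W RR=S
t=11: FL=W FR=S RL=W RR=W
t=16: FL=W FR=W RL=S RR=W
t=17: FL=W FR=W RL=S RR=W
t=21: FL=S FR=W RL=W RR=W
t=22: FL=S FR=W RL=W RR=S
t=29: FL=W FR=S RL=W RR=W

t=8: phase=(5,14,10,2) vs β=5 → FL=W FR=W RL=W RR=S
t=11: phase=(8,1,13,5) vs β=5 → FL=W FR=S RL=W RR=W
t=16: phase=(13,6,2,10) vs β=5 → FL=W FR=W RL=S RR=W
t=17: phase=(14,7,3,11) vs β=5 → FL=W FR=W RL=S RR=W
t=21: phase=(2,11,7,15) vs β=5 → FL=S FR=W RL=W RR=W
t=22: phase=(3,12,8,0) vs β=5 → FL=S FR=W RL=W RR=S
t=29: phase=(10,3,15,7) vs β=5 → FL=W FR=S RL=W RR=W


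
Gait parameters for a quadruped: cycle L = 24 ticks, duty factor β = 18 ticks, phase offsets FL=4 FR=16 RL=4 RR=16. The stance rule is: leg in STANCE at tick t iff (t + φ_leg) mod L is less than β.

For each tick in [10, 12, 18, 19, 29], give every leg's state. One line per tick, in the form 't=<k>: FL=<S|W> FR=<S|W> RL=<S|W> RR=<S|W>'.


t=10: phase=(14,2,14,2) vs β=18 → FL=S FR=S RL=S RR=S
t=12: phase=(16,4,16,4) vs β=18 → FL=S FR=S RL=S RR=S
t=18: phase=(22,10,22,10) vs β=18 → FL=W FR=S RL=W RR=S
t=19: phase=(23,11,23,11) vs β=18 → FL=W FR=S RL=W RR=S
t=29: phase=(9,21,9,21) vs β=18 → FL=S FR=W RL=S RR=W

t=10: FL=S FR=S RL=S RR=S
t=12: FL=S FR=S RL=S RR=S
t=18: FL=W FR=S RL=W RR=S
t=19: FL=W FR=S RL=W RR=S
t=29: FL=S FR=W RL=S RR=W


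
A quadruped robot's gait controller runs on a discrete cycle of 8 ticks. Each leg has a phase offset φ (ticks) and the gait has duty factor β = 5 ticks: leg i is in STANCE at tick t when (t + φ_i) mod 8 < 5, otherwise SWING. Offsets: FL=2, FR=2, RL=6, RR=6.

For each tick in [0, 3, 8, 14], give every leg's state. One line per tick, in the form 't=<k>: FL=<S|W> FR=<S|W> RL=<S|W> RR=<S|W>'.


t=0: phase=(2,2,6,6) vs β=5 → FL=S FR=S RL=W RR=W
t=3: phase=(5,5,1,1) vs β=5 → FL=W FR=W RL=S RR=S
t=8: phase=(2,2,6,6) vs β=5 → FL=S FR=S RL=W RR=W
t=14: phase=(0,0,4,4) vs β=5 → FL=S FR=S RL=S RR=S

t=0: FL=S FR=S RL=W RR=W
t=3: FL=W FR=W RL=S RR=S
t=8: FL=S FR=S RL=W RR=W
t=14: FL=S FR=S RL=S RR=S


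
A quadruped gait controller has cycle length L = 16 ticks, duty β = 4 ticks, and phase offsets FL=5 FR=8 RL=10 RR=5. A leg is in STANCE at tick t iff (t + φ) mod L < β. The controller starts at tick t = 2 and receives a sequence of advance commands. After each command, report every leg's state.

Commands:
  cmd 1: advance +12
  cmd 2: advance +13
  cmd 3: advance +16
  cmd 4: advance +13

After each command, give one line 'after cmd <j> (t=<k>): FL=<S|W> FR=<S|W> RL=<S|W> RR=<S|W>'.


after cmd 1 (t=14): FL=S FR=W RL=W RR=S
after cmd 2 (t=27): FL=S FR=S RL=W RR=S
after cmd 3 (t=43): FL=S FR=S RL=W RR=S
after cmd 4 (t=56): FL=W FR=S RL=S RR=W

start t=2: FL=W FR=W RL=W RR=W
cmd 1: advance +12 → t=14, phase=(3,6,8,3) → FL=S FR=W RL=W RR=S
cmd 2: advance +13 → t=27, phase=(0,3,5,0) → FL=S FR=S RL=W RR=S
cmd 3: advance +16 → t=43, phase=(0,3,5,0) → FL=S FR=S RL=W RR=S
cmd 4: advance +13 → t=56, phase=(13,0,2,13) → FL=W FR=S RL=S RR=W


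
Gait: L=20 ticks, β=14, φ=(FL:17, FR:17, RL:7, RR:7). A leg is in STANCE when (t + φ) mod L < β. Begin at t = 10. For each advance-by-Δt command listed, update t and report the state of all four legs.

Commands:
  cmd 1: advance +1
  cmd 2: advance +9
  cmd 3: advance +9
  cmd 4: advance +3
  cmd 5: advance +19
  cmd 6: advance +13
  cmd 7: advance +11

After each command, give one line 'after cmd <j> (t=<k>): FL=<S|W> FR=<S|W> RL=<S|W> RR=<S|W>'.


start t=10: FL=S FR=S RL=W RR=W
cmd 1: advance +1 → t=11, phase=(8,8,18,18) → FL=S FR=S RL=W RR=W
cmd 2: advance +9 → t=20, phase=(17,17,7,7) → FL=W FR=W RL=S RR=S
cmd 3: advance +9 → t=29, phase=(6,6,16,16) → FL=S FR=S RL=W RR=W
cmd 4: advance +3 → t=32, phase=(9,9,19,19) → FL=S FR=S RL=W RR=W
cmd 5: advance +19 → t=51, phase=(8,8,18,18) → FL=S FR=S RL=W RR=W
cmd 6: advance +13 → t=64, phase=(1,1,11,11) → FL=S FR=S RL=S RR=S
cmd 7: advance +11 → t=75, phase=(12,12,2,2) → FL=S FR=S RL=S RR=S

after cmd 1 (t=11): FL=S FR=S RL=W RR=W
after cmd 2 (t=20): FL=W FR=W RL=S RR=S
after cmd 3 (t=29): FL=S FR=S RL=W RR=W
after cmd 4 (t=32): FL=S FR=S RL=W RR=W
after cmd 5 (t=51): FL=S FR=S RL=W RR=W
after cmd 6 (t=64): FL=S FR=S RL=S RR=S
after cmd 7 (t=75): FL=S FR=S RL=S RR=S


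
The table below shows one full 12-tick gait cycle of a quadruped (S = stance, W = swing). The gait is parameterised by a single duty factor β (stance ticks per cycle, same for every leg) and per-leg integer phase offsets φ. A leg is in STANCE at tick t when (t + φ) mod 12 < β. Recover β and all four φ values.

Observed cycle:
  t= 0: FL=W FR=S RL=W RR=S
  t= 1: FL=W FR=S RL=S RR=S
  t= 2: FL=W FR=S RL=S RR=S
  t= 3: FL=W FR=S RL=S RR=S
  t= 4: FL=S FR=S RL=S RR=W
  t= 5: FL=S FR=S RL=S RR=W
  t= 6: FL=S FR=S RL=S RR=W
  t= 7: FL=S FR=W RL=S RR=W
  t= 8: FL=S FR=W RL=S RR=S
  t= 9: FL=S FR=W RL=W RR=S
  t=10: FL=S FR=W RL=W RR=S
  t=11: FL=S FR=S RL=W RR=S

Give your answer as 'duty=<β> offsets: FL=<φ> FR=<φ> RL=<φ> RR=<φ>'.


duty β = stance ticks per leg = 8
FL: stance ticks = 8; W→S at t=4 → φ=8
FR: stance ticks = 8; W→S at t=11 → φ=1
RL: stance ticks = 8; W→S at t=1 → φ=11
RR: stance ticks = 8; W→S at t=8 → φ=4

duty=8 offsets: FL=8 FR=1 RL=11 RR=4


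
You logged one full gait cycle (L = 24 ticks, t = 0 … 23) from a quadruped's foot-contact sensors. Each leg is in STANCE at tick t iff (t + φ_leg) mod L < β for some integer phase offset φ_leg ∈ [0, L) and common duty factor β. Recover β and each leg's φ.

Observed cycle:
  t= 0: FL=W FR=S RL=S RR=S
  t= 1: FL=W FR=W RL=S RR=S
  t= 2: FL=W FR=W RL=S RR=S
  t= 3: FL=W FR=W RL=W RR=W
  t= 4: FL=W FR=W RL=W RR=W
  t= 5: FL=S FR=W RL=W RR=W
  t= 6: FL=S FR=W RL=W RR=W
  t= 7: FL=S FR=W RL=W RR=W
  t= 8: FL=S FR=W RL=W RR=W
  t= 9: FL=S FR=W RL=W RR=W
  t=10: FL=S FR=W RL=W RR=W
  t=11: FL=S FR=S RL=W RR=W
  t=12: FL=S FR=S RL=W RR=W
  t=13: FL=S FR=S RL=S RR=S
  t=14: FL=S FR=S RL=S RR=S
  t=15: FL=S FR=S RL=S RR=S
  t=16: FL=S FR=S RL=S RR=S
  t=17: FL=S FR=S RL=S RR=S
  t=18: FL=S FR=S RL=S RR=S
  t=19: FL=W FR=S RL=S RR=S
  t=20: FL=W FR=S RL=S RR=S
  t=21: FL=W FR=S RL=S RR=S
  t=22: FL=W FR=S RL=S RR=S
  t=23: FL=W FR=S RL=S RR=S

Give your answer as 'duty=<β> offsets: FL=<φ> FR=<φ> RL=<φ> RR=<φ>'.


duty β = stance ticks per leg = 14
FL: stance ticks = 14; W→S at t=5 → φ=19
FR: stance ticks = 14; W→S at t=11 → φ=13
RL: stance ticks = 14; W→S at t=13 → φ=11
RR: stance ticks = 14; W→S at t=13 → φ=11

duty=14 offsets: FL=19 FR=13 RL=11 RR=11


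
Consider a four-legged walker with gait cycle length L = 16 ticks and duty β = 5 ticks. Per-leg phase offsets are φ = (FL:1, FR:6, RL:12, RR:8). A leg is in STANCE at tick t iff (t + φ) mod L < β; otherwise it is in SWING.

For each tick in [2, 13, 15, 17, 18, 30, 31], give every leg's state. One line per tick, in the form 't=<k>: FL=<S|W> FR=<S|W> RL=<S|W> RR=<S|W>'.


t=2: FL=S FR=W RL=W RR=W
t=13: FL=W FR=S RL=W RR=W
t=15: FL=S FR=W RL=W RR=W
t=17: FL=S FR=W RL=W RR=W
t=18: FL=S FR=W RL=W RR=W
t=30: FL=W FR=S RL=W RR=W
t=31: FL=S FR=W RL=W RR=W

t=2: phase=(3,8,14,10) vs β=5 → FL=S FR=W RL=W RR=W
t=13: phase=(14,3,9,5) vs β=5 → FL=W FR=S RL=W RR=W
t=15: phase=(0,5,11,7) vs β=5 → FL=S FR=W RL=W RR=W
t=17: phase=(2,7,13,9) vs β=5 → FL=S FR=W RL=W RR=W
t=18: phase=(3,8,14,10) vs β=5 → FL=S FR=W RL=W RR=W
t=30: phase=(15,4,10,6) vs β=5 → FL=W FR=S RL=W RR=W
t=31: phase=(0,5,11,7) vs β=5 → FL=S FR=W RL=W RR=W


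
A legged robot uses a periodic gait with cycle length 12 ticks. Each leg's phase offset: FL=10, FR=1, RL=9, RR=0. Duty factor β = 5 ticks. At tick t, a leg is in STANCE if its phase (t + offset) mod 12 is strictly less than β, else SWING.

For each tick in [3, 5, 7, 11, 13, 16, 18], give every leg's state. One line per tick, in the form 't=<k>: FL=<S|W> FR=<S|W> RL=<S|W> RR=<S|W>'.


t=3: phase=(1,4,0,3) vs β=5 → FL=S FR=S RL=S RR=S
t=5: phase=(3,6,2,5) vs β=5 → FL=S FR=W RL=S RR=W
t=7: phase=(5,8,4,7) vs β=5 → FL=W FR=W RL=S RR=W
t=11: phase=(9,0,8,11) vs β=5 → FL=W FR=S RL=W RR=W
t=13: phase=(11,2,10,1) vs β=5 → FL=W FR=S RL=W RR=S
t=16: phase=(2,5,1,4) vs β=5 → FL=S FR=W RL=S RR=S
t=18: phase=(4,7,3,6) vs β=5 → FL=S FR=W RL=S RR=W

t=3: FL=S FR=S RL=S RR=S
t=5: FL=S FR=W RL=S RR=W
t=7: FL=W FR=W RL=S RR=W
t=11: FL=W FR=S RL=W RR=W
t=13: FL=W FR=S RL=W RR=S
t=16: FL=S FR=W RL=S RR=S
t=18: FL=S FR=W RL=S RR=W


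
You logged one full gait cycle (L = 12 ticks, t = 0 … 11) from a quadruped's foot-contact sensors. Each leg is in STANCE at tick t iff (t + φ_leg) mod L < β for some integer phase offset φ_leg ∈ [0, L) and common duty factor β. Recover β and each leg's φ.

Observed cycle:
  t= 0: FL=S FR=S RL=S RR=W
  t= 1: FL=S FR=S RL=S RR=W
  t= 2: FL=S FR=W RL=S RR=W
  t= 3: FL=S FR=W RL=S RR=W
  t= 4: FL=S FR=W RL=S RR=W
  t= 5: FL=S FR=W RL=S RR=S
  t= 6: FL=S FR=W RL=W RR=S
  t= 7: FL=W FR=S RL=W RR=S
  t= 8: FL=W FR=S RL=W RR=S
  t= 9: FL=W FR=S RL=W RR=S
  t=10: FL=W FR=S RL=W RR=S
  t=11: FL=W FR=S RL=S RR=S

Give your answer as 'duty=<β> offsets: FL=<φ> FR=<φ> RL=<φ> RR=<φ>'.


duty β = stance ticks per leg = 7
FL: stance ticks = 7; W→S at t=0 → φ=0
FR: stance ticks = 7; W→S at t=7 → φ=5
RL: stance ticks = 7; W→S at t=11 → φ=1
RR: stance ticks = 7; W→S at t=5 → φ=7

duty=7 offsets: FL=0 FR=5 RL=1 RR=7


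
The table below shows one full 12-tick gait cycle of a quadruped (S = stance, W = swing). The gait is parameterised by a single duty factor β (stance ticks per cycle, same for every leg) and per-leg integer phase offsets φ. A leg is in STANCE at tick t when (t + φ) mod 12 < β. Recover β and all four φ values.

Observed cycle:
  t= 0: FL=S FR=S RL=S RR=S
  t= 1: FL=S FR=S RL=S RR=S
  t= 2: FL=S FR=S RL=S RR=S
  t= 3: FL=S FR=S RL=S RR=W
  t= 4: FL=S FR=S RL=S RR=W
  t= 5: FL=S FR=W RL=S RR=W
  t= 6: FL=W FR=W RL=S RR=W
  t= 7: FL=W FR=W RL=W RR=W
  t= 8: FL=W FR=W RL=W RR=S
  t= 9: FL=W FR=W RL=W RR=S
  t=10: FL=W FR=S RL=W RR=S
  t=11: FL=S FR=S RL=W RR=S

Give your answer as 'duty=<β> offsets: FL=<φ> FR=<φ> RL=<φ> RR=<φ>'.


duty β = stance ticks per leg = 7
FL: stance ticks = 7; W→S at t=11 → φ=1
FR: stance ticks = 7; W→S at t=10 → φ=2
RL: stance ticks = 7; W→S at t=0 → φ=0
RR: stance ticks = 7; W→S at t=8 → φ=4

duty=7 offsets: FL=1 FR=2 RL=0 RR=4


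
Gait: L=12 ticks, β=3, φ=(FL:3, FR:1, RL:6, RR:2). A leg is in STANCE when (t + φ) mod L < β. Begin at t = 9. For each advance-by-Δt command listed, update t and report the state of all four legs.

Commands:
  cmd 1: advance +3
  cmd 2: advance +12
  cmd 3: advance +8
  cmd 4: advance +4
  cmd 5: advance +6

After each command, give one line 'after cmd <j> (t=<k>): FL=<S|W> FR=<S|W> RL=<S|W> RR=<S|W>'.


start t=9: FL=S FR=W RL=W RR=W
cmd 1: advance +3 → t=12, phase=(3,1,6,2) → FL=W FR=S RL=W RR=S
cmd 2: advance +12 → t=24, phase=(3,1,6,2) → FL=W FR=S RL=W RR=S
cmd 3: advance +8 → t=32, phase=(11,9,2,10) → FL=W FR=W RL=S RR=W
cmd 4: advance +4 → t=36, phase=(3,1,6,2) → FL=W FR=S RL=W RR=S
cmd 5: advance +6 → t=42, phase=(9,7,0,8) → FL=W FR=W RL=S RR=W

after cmd 1 (t=12): FL=W FR=S RL=W RR=S
after cmd 2 (t=24): FL=W FR=S RL=W RR=S
after cmd 3 (t=32): FL=W FR=W RL=S RR=W
after cmd 4 (t=36): FL=W FR=S RL=W RR=S
after cmd 5 (t=42): FL=W FR=W RL=S RR=W


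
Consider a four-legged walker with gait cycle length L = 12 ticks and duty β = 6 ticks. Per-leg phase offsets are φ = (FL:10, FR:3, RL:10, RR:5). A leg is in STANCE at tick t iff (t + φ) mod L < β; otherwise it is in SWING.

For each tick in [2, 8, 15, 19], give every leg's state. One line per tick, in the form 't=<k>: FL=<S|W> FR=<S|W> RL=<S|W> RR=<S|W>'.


t=2: FL=S FR=S RL=S RR=W
t=8: FL=W FR=W RL=W RR=S
t=15: FL=S FR=W RL=S RR=W
t=19: FL=S FR=W RL=S RR=S

t=2: phase=(0,5,0,7) vs β=6 → FL=S FR=S RL=S RR=W
t=8: phase=(6,11,6,1) vs β=6 → FL=W FR=W RL=W RR=S
t=15: phase=(1,6,1,8) vs β=6 → FL=S FR=W RL=S RR=W
t=19: phase=(5,10,5,0) vs β=6 → FL=S FR=W RL=S RR=S


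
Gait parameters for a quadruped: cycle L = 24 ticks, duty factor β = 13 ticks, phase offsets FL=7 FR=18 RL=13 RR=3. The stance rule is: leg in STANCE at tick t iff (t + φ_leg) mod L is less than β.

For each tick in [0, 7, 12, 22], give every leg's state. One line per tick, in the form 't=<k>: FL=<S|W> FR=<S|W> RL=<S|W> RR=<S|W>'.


t=0: FL=S FR=W RL=W RR=S
t=7: FL=W FR=S RL=W RR=S
t=12: FL=W FR=S RL=S RR=W
t=22: FL=S FR=W RL=S RR=S

t=0: phase=(7,18,13,3) vs β=13 → FL=S FR=W RL=W RR=S
t=7: phase=(14,1,20,10) vs β=13 → FL=W FR=S RL=W RR=S
t=12: phase=(19,6,1,15) vs β=13 → FL=W FR=S RL=S RR=W
t=22: phase=(5,16,11,1) vs β=13 → FL=S FR=W RL=S RR=S


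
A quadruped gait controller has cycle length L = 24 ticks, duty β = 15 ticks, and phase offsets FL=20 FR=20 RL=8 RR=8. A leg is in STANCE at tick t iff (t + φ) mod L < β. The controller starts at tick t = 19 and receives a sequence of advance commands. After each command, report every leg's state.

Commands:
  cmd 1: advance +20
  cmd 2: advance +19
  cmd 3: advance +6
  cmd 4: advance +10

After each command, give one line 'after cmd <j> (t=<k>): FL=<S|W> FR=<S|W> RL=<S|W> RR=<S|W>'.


start t=19: FL=W FR=W RL=S RR=S
cmd 1: advance +20 → t=39, phase=(11,11,23,23) → FL=S FR=S RL=W RR=W
cmd 2: advance +19 → t=58, phase=(6,6,18,18) → FL=S FR=S RL=W RR=W
cmd 3: advance +6 → t=64, phase=(12,12,0,0) → FL=S FR=S RL=S RR=S
cmd 4: advance +10 → t=74, phase=(22,22,10,10) → FL=W FR=W RL=S RR=S

after cmd 1 (t=39): FL=S FR=S RL=W RR=W
after cmd 2 (t=58): FL=S FR=S RL=W RR=W
after cmd 3 (t=64): FL=S FR=S RL=S RR=S
after cmd 4 (t=74): FL=W FR=W RL=S RR=S


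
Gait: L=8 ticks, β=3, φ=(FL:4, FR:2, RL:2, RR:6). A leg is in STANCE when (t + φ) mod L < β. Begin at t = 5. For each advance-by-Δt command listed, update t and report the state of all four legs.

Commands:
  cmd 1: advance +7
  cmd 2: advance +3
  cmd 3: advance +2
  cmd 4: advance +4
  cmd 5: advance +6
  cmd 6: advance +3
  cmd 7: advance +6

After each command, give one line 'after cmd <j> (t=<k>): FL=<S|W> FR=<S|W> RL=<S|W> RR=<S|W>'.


after cmd 1 (t=12): FL=S FR=W RL=W RR=S
after cmd 2 (t=15): FL=W FR=S RL=S RR=W
after cmd 3 (t=17): FL=W FR=W RL=W RR=W
after cmd 4 (t=21): FL=S FR=W RL=W RR=W
after cmd 5 (t=27): FL=W FR=W RL=W RR=S
after cmd 6 (t=30): FL=S FR=S RL=S RR=W
after cmd 7 (t=36): FL=S FR=W RL=W RR=S

start t=5: FL=S FR=W RL=W RR=W
cmd 1: advance +7 → t=12, phase=(0,6,6,2) → FL=S FR=W RL=W RR=S
cmd 2: advance +3 → t=15, phase=(3,1,1,5) → FL=W FR=S RL=S RR=W
cmd 3: advance +2 → t=17, phase=(5,3,3,7) → FL=W FR=W RL=W RR=W
cmd 4: advance +4 → t=21, phase=(1,7,7,3) → FL=S FR=W RL=W RR=W
cmd 5: advance +6 → t=27, phase=(7,5,5,1) → FL=W FR=W RL=W RR=S
cmd 6: advance +3 → t=30, phase=(2,0,0,4) → FL=S FR=S RL=S RR=W
cmd 7: advance +6 → t=36, phase=(0,6,6,2) → FL=S FR=W RL=W RR=S


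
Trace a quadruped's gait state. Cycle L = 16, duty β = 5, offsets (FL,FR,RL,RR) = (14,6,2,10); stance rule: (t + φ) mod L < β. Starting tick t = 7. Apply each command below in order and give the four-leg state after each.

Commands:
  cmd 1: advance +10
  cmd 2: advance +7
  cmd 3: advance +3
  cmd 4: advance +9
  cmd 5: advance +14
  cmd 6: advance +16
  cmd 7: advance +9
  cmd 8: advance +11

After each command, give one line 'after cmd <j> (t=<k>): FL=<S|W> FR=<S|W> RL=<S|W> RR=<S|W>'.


after cmd 1 (t=17): FL=W FR=W RL=S RR=W
after cmd 2 (t=24): FL=W FR=W RL=W RR=S
after cmd 3 (t=27): FL=W FR=S RL=W RR=W
after cmd 4 (t=36): FL=S FR=W RL=W RR=W
after cmd 5 (t=50): FL=S FR=W RL=S RR=W
after cmd 6 (t=66): FL=S FR=W RL=S RR=W
after cmd 7 (t=75): FL=W FR=S RL=W RR=W
after cmd 8 (t=86): FL=S FR=W RL=W RR=S

start t=7: FL=W FR=W RL=W RR=S
cmd 1: advance +10 → t=17, phase=(15,7,3,11) → FL=W FR=W RL=S RR=W
cmd 2: advance +7 → t=24, phase=(6,14,10,2) → FL=W FR=W RL=W RR=S
cmd 3: advance +3 → t=27, phase=(9,1,13,5) → FL=W FR=S RL=W RR=W
cmd 4: advance +9 → t=36, phase=(2,10,6,14) → FL=S FR=W RL=W RR=W
cmd 5: advance +14 → t=50, phase=(0,8,4,12) → FL=S FR=W RL=S RR=W
cmd 6: advance +16 → t=66, phase=(0,8,4,12) → FL=S FR=W RL=S RR=W
cmd 7: advance +9 → t=75, phase=(9,1,13,5) → FL=W FR=S RL=W RR=W
cmd 8: advance +11 → t=86, phase=(4,12,8,0) → FL=S FR=W RL=W RR=S


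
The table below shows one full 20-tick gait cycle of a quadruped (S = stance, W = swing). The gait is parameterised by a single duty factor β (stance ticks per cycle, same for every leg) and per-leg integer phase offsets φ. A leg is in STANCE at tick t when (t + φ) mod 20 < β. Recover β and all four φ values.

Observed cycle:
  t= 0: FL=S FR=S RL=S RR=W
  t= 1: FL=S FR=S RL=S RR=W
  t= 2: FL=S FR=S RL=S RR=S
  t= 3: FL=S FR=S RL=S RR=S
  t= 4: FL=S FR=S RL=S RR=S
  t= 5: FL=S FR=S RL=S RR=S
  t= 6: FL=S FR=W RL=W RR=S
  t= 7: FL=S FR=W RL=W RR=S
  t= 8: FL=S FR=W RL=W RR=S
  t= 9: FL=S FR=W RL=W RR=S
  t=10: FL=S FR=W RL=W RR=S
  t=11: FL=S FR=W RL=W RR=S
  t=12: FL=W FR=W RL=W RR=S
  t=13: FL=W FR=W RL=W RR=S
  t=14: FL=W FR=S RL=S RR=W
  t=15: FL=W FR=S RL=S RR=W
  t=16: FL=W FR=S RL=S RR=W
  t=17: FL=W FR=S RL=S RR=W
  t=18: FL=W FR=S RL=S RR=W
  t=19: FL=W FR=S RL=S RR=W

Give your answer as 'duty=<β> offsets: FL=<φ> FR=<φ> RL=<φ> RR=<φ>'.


duty=12 offsets: FL=0 FR=6 RL=6 RR=18

duty β = stance ticks per leg = 12
FL: stance ticks = 12; W→S at t=0 → φ=0
FR: stance ticks = 12; W→S at t=14 → φ=6
RL: stance ticks = 12; W→S at t=14 → φ=6
RR: stance ticks = 12; W→S at t=2 → φ=18


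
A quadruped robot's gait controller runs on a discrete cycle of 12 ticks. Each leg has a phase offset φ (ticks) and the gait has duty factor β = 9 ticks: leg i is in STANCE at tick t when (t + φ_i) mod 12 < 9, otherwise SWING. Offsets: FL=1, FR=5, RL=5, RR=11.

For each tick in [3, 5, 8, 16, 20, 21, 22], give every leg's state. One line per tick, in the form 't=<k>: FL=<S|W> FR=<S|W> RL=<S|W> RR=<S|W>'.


t=3: FL=S FR=S RL=S RR=S
t=5: FL=S FR=W RL=W RR=S
t=8: FL=W FR=S RL=S RR=S
t=16: FL=S FR=W RL=W RR=S
t=20: FL=W FR=S RL=S RR=S
t=21: FL=W FR=S RL=S RR=S
t=22: FL=W FR=S RL=S RR=W

t=3: phase=(4,8,8,2) vs β=9 → FL=S FR=S RL=S RR=S
t=5: phase=(6,10,10,4) vs β=9 → FL=S FR=W RL=W RR=S
t=8: phase=(9,1,1,7) vs β=9 → FL=W FR=S RL=S RR=S
t=16: phase=(5,9,9,3) vs β=9 → FL=S FR=W RL=W RR=S
t=20: phase=(9,1,1,7) vs β=9 → FL=W FR=S RL=S RR=S
t=21: phase=(10,2,2,8) vs β=9 → FL=W FR=S RL=S RR=S
t=22: phase=(11,3,3,9) vs β=9 → FL=W FR=S RL=S RR=W


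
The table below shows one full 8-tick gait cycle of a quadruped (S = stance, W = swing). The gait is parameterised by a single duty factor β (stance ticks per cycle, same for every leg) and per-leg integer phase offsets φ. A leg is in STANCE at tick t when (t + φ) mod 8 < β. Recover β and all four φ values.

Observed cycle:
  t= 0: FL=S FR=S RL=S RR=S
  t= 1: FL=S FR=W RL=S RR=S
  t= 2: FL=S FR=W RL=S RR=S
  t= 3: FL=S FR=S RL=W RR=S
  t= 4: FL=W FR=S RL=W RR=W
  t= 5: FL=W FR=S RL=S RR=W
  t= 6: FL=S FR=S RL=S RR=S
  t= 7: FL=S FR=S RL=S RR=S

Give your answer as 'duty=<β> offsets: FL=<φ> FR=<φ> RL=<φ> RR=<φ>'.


duty β = stance ticks per leg = 6
FL: stance ticks = 6; W→S at t=6 → φ=2
FR: stance ticks = 6; W→S at t=3 → φ=5
RL: stance ticks = 6; W→S at t=5 → φ=3
RR: stance ticks = 6; W→S at t=6 → φ=2

duty=6 offsets: FL=2 FR=5 RL=3 RR=2


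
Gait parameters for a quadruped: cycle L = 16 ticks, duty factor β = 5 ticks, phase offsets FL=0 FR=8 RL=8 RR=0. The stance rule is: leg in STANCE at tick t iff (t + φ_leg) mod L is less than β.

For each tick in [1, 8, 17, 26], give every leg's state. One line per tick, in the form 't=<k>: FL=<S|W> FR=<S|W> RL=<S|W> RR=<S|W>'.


t=1: phase=(1,9,9,1) vs β=5 → FL=S FR=W RL=W RR=S
t=8: phase=(8,0,0,8) vs β=5 → FL=W FR=S RL=S RR=W
t=17: phase=(1,9,9,1) vs β=5 → FL=S FR=W RL=W RR=S
t=26: phase=(10,2,2,10) vs β=5 → FL=W FR=S RL=S RR=W

t=1: FL=S FR=W RL=W RR=S
t=8: FL=W FR=S RL=S RR=W
t=17: FL=S FR=W RL=W RR=S
t=26: FL=W FR=S RL=S RR=W


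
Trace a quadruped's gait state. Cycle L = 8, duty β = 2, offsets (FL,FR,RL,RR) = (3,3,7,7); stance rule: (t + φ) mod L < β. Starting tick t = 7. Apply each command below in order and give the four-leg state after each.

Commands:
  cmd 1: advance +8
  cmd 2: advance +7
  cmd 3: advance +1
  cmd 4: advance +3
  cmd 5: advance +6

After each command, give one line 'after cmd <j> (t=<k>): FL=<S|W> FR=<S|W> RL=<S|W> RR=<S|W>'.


start t=7: FL=W FR=W RL=W RR=W
cmd 1: advance +8 → t=15, phase=(2,2,6,6) → FL=W FR=W RL=W RR=W
cmd 2: advance +7 → t=22, phase=(1,1,5,5) → FL=S FR=S RL=W RR=W
cmd 3: advance +1 → t=23, phase=(2,2,6,6) → FL=W FR=W RL=W RR=W
cmd 4: advance +3 → t=26, phase=(5,5,1,1) → FL=W FR=W RL=S RR=S
cmd 5: advance +6 → t=32, phase=(3,3,7,7) → FL=W FR=W RL=W RR=W

after cmd 1 (t=15): FL=W FR=W RL=W RR=W
after cmd 2 (t=22): FL=S FR=S RL=W RR=W
after cmd 3 (t=23): FL=W FR=W RL=W RR=W
after cmd 4 (t=26): FL=W FR=W RL=S RR=S
after cmd 5 (t=32): FL=W FR=W RL=W RR=W


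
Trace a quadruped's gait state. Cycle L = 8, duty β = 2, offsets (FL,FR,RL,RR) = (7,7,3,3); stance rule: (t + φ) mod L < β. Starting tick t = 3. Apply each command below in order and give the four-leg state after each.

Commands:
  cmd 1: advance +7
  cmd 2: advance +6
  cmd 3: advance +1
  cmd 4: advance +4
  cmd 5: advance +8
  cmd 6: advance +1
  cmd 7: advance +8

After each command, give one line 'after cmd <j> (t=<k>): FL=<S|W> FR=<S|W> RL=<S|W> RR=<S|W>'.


start t=3: FL=W FR=W RL=W RR=W
cmd 1: advance +7 → t=10, phase=(1,1,5,5) → FL=S FR=S RL=W RR=W
cmd 2: advance +6 → t=16, phase=(7,7,3,3) → FL=W FR=W RL=W RR=W
cmd 3: advance +1 → t=17, phase=(0,0,4,4) → FL=S FR=S RL=W RR=W
cmd 4: advance +4 → t=21, phase=(4,4,0,0) → FL=W FR=W RL=S RR=S
cmd 5: advance +8 → t=29, phase=(4,4,0,0) → FL=W FR=W RL=S RR=S
cmd 6: advance +1 → t=30, phase=(5,5,1,1) → FL=W FR=W RL=S RR=S
cmd 7: advance +8 → t=38, phase=(5,5,1,1) → FL=W FR=W RL=S RR=S

after cmd 1 (t=10): FL=S FR=S RL=W RR=W
after cmd 2 (t=16): FL=W FR=W RL=W RR=W
after cmd 3 (t=17): FL=S FR=S RL=W RR=W
after cmd 4 (t=21): FL=W FR=W RL=S RR=S
after cmd 5 (t=29): FL=W FR=W RL=S RR=S
after cmd 6 (t=30): FL=W FR=W RL=S RR=S
after cmd 7 (t=38): FL=W FR=W RL=S RR=S


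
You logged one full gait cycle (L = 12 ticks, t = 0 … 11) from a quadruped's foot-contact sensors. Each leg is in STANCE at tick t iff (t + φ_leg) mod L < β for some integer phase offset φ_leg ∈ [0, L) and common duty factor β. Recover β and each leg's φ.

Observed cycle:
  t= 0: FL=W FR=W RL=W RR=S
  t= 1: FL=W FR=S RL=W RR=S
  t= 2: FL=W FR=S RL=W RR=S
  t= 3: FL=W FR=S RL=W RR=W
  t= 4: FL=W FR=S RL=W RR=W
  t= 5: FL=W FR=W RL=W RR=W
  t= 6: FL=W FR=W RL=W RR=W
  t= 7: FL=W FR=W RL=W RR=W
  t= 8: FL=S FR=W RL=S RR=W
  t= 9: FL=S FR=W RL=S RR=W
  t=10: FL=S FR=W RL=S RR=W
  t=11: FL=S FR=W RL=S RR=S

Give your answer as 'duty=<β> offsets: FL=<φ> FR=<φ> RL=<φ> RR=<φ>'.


duty=4 offsets: FL=4 FR=11 RL=4 RR=1

duty β = stance ticks per leg = 4
FL: stance ticks = 4; W→S at t=8 → φ=4
FR: stance ticks = 4; W→S at t=1 → φ=11
RL: stance ticks = 4; W→S at t=8 → φ=4
RR: stance ticks = 4; W→S at t=11 → φ=1


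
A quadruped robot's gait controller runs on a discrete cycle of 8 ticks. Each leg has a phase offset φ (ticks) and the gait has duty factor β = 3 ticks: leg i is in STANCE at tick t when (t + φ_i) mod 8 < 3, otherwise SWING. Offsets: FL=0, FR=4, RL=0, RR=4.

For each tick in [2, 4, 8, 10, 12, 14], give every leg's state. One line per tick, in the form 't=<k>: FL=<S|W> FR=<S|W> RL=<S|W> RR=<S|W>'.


t=2: phase=(2,6,2,6) vs β=3 → FL=S FR=W RL=S RR=W
t=4: phase=(4,0,4,0) vs β=3 → FL=W FR=S RL=W RR=S
t=8: phase=(0,4,0,4) vs β=3 → FL=S FR=W RL=S RR=W
t=10: phase=(2,6,2,6) vs β=3 → FL=S FR=W RL=S RR=W
t=12: phase=(4,0,4,0) vs β=3 → FL=W FR=S RL=W RR=S
t=14: phase=(6,2,6,2) vs β=3 → FL=W FR=S RL=W RR=S

t=2: FL=S FR=W RL=S RR=W
t=4: FL=W FR=S RL=W RR=S
t=8: FL=S FR=W RL=S RR=W
t=10: FL=S FR=W RL=S RR=W
t=12: FL=W FR=S RL=W RR=S
t=14: FL=W FR=S RL=W RR=S


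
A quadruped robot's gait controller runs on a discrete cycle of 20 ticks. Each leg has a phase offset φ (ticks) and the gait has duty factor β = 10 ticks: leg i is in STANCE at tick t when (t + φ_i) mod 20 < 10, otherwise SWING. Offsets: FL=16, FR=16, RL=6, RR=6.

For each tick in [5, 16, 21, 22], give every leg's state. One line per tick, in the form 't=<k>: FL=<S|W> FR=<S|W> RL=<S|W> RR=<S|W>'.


t=5: FL=S FR=S RL=W RR=W
t=16: FL=W FR=W RL=S RR=S
t=21: FL=W FR=W RL=S RR=S
t=22: FL=W FR=W RL=S RR=S

t=5: phase=(1,1,11,11) vs β=10 → FL=S FR=S RL=W RR=W
t=16: phase=(12,12,2,2) vs β=10 → FL=W FR=W RL=S RR=S
t=21: phase=(17,17,7,7) vs β=10 → FL=W FR=W RL=S RR=S
t=22: phase=(18,18,8,8) vs β=10 → FL=W FR=W RL=S RR=S


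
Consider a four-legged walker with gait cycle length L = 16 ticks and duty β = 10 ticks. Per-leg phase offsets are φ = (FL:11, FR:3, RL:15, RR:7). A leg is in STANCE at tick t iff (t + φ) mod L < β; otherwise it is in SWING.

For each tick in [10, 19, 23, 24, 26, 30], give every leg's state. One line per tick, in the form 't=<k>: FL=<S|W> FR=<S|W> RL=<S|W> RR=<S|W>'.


t=10: FL=S FR=W RL=S RR=S
t=19: FL=W FR=S RL=S RR=W
t=23: FL=S FR=W RL=S RR=W
t=24: FL=S FR=W RL=S RR=W
t=26: FL=S FR=W RL=S RR=S
t=30: FL=S FR=S RL=W RR=S

t=10: phase=(5,13,9,1) vs β=10 → FL=S FR=W RL=S RR=S
t=19: phase=(14,6,2,10) vs β=10 → FL=W FR=S RL=S RR=W
t=23: phase=(2,10,6,14) vs β=10 → FL=S FR=W RL=S RR=W
t=24: phase=(3,11,7,15) vs β=10 → FL=S FR=W RL=S RR=W
t=26: phase=(5,13,9,1) vs β=10 → FL=S FR=W RL=S RR=S
t=30: phase=(9,1,13,5) vs β=10 → FL=S FR=S RL=W RR=S


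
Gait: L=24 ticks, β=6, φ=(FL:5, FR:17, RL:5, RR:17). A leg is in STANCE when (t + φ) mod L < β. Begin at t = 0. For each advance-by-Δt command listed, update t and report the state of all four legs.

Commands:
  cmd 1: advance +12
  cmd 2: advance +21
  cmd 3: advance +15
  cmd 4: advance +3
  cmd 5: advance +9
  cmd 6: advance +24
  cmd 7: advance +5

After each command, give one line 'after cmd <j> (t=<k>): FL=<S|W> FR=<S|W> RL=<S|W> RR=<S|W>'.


after cmd 1 (t=12): FL=W FR=S RL=W RR=S
after cmd 2 (t=33): FL=W FR=S RL=W RR=S
after cmd 3 (t=48): FL=S FR=W RL=S RR=W
after cmd 4 (t=51): FL=W FR=W RL=W RR=W
after cmd 5 (t=60): FL=W FR=S RL=W RR=S
after cmd 6 (t=84): FL=W FR=S RL=W RR=S
after cmd 7 (t=89): FL=W FR=W RL=W RR=W

start t=0: FL=S FR=W RL=S RR=W
cmd 1: advance +12 → t=12, phase=(17,5,17,5) → FL=W FR=S RL=W RR=S
cmd 2: advance +21 → t=33, phase=(14,2,14,2) → FL=W FR=S RL=W RR=S
cmd 3: advance +15 → t=48, phase=(5,17,5,17) → FL=S FR=W RL=S RR=W
cmd 4: advance +3 → t=51, phase=(8,20,8,20) → FL=W FR=W RL=W RR=W
cmd 5: advance +9 → t=60, phase=(17,5,17,5) → FL=W FR=S RL=W RR=S
cmd 6: advance +24 → t=84, phase=(17,5,17,5) → FL=W FR=S RL=W RR=S
cmd 7: advance +5 → t=89, phase=(22,10,22,10) → FL=W FR=W RL=W RR=W


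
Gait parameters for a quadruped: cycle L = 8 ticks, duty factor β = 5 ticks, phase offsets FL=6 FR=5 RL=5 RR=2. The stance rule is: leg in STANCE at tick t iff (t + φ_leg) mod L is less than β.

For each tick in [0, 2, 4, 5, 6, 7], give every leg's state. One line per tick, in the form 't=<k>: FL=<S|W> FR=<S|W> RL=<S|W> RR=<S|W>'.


t=0: FL=W FR=W RL=W RR=S
t=2: FL=S FR=W RL=W RR=S
t=4: FL=S FR=S RL=S RR=W
t=5: FL=S FR=S RL=S RR=W
t=6: FL=S FR=S RL=S RR=S
t=7: FL=W FR=S RL=S RR=S

t=0: phase=(6,5,5,2) vs β=5 → FL=W FR=W RL=W RR=S
t=2: phase=(0,7,7,4) vs β=5 → FL=S FR=W RL=W RR=S
t=4: phase=(2,1,1,6) vs β=5 → FL=S FR=S RL=S RR=W
t=5: phase=(3,2,2,7) vs β=5 → FL=S FR=S RL=S RR=W
t=6: phase=(4,3,3,0) vs β=5 → FL=S FR=S RL=S RR=S
t=7: phase=(5,4,4,1) vs β=5 → FL=W FR=S RL=S RR=S


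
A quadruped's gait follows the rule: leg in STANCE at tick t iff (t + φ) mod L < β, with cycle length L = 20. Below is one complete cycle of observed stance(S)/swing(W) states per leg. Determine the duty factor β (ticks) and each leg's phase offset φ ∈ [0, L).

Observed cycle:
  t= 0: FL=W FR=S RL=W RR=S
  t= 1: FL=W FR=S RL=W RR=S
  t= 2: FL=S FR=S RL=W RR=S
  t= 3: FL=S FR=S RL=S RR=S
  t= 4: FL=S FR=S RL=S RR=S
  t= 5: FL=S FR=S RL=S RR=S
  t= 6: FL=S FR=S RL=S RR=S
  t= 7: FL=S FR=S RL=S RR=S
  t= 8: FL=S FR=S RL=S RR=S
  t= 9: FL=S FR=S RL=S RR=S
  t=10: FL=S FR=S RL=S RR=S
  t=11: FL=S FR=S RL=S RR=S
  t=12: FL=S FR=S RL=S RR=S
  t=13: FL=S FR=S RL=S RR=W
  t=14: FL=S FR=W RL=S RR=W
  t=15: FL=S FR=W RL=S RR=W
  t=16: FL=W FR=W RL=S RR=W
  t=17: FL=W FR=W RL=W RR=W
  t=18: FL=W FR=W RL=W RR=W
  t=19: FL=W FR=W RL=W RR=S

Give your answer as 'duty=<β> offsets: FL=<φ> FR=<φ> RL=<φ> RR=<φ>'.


duty=14 offsets: FL=18 FR=0 RL=17 RR=1

duty β = stance ticks per leg = 14
FL: stance ticks = 14; W→S at t=2 → φ=18
FR: stance ticks = 14; W→S at t=0 → φ=0
RL: stance ticks = 14; W→S at t=3 → φ=17
RR: stance ticks = 14; W→S at t=19 → φ=1
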